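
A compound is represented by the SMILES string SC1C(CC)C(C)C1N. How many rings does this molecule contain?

1

In SMILES, each pair of matching ring-closure digits denotes one ring-closing bond; the number of such bonds equals the number of independent rings.
Ring-closure bonds here: 1.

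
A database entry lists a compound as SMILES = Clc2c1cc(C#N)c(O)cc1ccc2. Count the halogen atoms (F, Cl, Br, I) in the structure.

Halogen atoms appear at heavy-atom position 1 (1×Cl).
Other groups present: 1 hydroxyl, 1 nitrile.
Halogen count: 1.

1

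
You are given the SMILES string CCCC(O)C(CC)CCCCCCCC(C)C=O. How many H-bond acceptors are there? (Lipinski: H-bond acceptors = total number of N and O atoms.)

N atoms: 0; O atoms: 2.
Lipinski HBA = 0 + 2 = 2.

2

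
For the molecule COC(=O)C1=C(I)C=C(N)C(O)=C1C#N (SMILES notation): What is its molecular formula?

C9H7IN2O3

Walk through each heavy atom and fill implicit hydrogens from standard valence (C 4, N 3, O 2, S 2, halogen 1):
  atom 1: C, bond orders sum to 1 (valence 4) → 3 H
  atom 2: O, bond orders sum to 2 (valence 2) → 0 H
  atom 3: C, bond orders sum to 4 (valence 4) → 0 H
  atom 4: O, bond orders sum to 2 (valence 2) → 0 H
  atom 5: C, bond orders sum to 4 (valence 4) → 0 H
  atom 6: C, bond orders sum to 4 (valence 4) → 0 H
  atom 7: I (halogen, monovalent) → 0 H
  atom 8: C, bond orders sum to 3 (valence 4) → 1 H
  atom 9: C, bond orders sum to 4 (valence 4) → 0 H
  atom 10: N, bond orders sum to 1 (valence 3) → 2 H
  atom 11: C, bond orders sum to 4 (valence 4) → 0 H
  atom 12: O, bond orders sum to 1 (valence 2) → 1 H
  atom 13: C, bond orders sum to 4 (valence 4) → 0 H
  atom 14: C, bond orders sum to 4 (valence 4) → 0 H
  atom 15: N, bond orders sum to 3 (valence 3) → 0 H
Totals → C:9, H:7, I:1, N:2, O:3.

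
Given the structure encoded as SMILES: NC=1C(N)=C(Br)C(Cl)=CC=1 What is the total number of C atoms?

Count every carbon token in the SMILES (each C, including those in ring-closure positions and inside branches).
Carbon count: 6.

6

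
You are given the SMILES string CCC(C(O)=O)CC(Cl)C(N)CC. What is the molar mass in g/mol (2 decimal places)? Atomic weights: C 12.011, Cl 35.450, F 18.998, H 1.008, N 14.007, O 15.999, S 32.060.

207.70 g/mol

First, the molecular formula is C9H18ClNO2 (counting implicit H from valence).
  C: 9 × 12.011 = 108.099
  Cl: 1 × 35.450 = 35.450
  H: 18 × 1.008 = 18.144
  N: 1 × 14.007 = 14.007
  O: 2 × 15.999 = 31.998
Sum: 9×12.011 + 1×35.450 + 18×1.008 + 1×14.007 + 2×15.999 = 207.698 → 207.70 g/mol.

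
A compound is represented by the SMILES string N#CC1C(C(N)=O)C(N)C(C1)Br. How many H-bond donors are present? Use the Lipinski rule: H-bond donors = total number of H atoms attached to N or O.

Donors: find every N or O and count the H atoms it carries.
  atom 1 (N): bond orders sum to 3 → 0 H
  atom 6 (N): bond orders sum to 1 → 2 H
  atom 7 (O): bond orders sum to 2 → 0 H
  atom 9 (N): bond orders sum to 1 → 2 H
Lipinski HBD = 4.

4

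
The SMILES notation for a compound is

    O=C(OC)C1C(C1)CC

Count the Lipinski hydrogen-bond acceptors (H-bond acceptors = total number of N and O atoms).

N atoms: 0; O atoms: 2.
Lipinski HBA = 0 + 2 = 2.

2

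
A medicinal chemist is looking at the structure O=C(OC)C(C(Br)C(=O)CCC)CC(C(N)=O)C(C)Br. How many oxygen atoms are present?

4

Scan the SMILES for O atoms (remember two-letter symbols like Cl and Br are single atoms).
Oxygen count: 4.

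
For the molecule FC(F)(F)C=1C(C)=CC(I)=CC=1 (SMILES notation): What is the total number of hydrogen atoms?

6

Walk through each heavy atom and fill implicit hydrogens from standard valence (C 4, N 3, O 2, S 2, halogen 1):
  atom 1: F (halogen, monovalent) → 0 H
  atom 2: C, bond orders sum to 4 (valence 4) → 0 H
  atom 3: F (halogen, monovalent) → 0 H
  atom 4: F (halogen, monovalent) → 0 H
  atom 5: C, bond orders sum to 4 (valence 4) → 0 H
  atom 6: C, bond orders sum to 4 (valence 4) → 0 H
  atom 7: C, bond orders sum to 1 (valence 4) → 3 H
  atom 8: C, bond orders sum to 3 (valence 4) → 1 H
  atom 9: C, bond orders sum to 4 (valence 4) → 0 H
  atom 10: I (halogen, monovalent) → 0 H
  atom 11: C, bond orders sum to 3 (valence 4) → 1 H
  atom 12: C, bond orders sum to 3 (valence 4) → 1 H
Total hydrogens: 6.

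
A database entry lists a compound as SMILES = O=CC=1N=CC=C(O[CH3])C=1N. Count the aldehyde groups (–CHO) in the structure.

The aldehyde motif appears at heavy-atom position 2 in the SMILES.
Other groups present: 1 ether, 1 primary amine.
Aldehyde count: 1.

1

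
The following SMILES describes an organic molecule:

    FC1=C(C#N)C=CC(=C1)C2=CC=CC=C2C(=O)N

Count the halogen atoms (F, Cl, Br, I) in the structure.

Halogen atoms appear at heavy-atom position 1 (1×F).
Other groups present: 1 amide, 1 nitrile.
Halogen count: 1.

1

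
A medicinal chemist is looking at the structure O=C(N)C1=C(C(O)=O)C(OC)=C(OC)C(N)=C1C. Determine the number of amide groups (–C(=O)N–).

The amide motif appears at heavy-atom position 2 in the SMILES.
Other groups present: 1 carboxylic acid, 2 ether, 1 primary amine.
Amide count: 1.

1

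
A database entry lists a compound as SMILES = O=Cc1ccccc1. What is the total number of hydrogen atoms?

Walk through each heavy atom and fill implicit hydrogens from standard valence (C 4, N 3, O 2, S 2, halogen 1); for lowercase aromatic atoms, an aromatic c carries 1 H when it has two neighbours and 0 H with three, and aromatic n carries 0 H:
  atom 1: O, bond orders sum to 2 (valence 2) → 0 H
  atom 2: C, bond orders sum to 3 (valence 4) → 1 H
  atom 3: aromatic c, 3 neighbours → 0 H
  atom 4: aromatic c, 2 neighbours → 1 H
  atom 5: aromatic c, 2 neighbours → 1 H
  atom 6: aromatic c, 2 neighbours → 1 H
  atom 7: aromatic c, 2 neighbours → 1 H
  atom 8: aromatic c, 2 neighbours → 1 H
Total hydrogens: 6.

6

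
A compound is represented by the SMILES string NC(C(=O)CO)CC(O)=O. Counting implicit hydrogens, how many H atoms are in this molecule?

9

Walk through each heavy atom and fill implicit hydrogens from standard valence (C 4, N 3, O 2, S 2, halogen 1):
  atom 1: N, bond orders sum to 1 (valence 3) → 2 H
  atom 2: C, bond orders sum to 3 (valence 4) → 1 H
  atom 3: C, bond orders sum to 4 (valence 4) → 0 H
  atom 4: O, bond orders sum to 2 (valence 2) → 0 H
  atom 5: C, bond orders sum to 2 (valence 4) → 2 H
  atom 6: O, bond orders sum to 1 (valence 2) → 1 H
  atom 7: C, bond orders sum to 2 (valence 4) → 2 H
  atom 8: C, bond orders sum to 4 (valence 4) → 0 H
  atom 9: O, bond orders sum to 1 (valence 2) → 1 H
  atom 10: O, bond orders sum to 2 (valence 2) → 0 H
Total hydrogens: 9.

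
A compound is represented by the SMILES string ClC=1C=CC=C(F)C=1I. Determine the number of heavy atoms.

9

Every atom symbol written in the SMILES (organic subset) is one heavy atom; implicit H are not written.
Heavy atoms by element → C:6, Cl:1, F:1, I:1.
Total: 9.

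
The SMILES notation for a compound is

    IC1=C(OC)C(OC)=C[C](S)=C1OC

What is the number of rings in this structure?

In SMILES, each pair of matching ring-closure digits denotes one ring-closing bond; the number of such bonds equals the number of independent rings.
Ring-closure bonds here: 1.

1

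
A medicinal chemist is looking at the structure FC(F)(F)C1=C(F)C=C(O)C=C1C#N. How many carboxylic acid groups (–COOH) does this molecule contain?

0

Scan the SMILES for the carboxylic acid motif — none present.
Groups that are present: 1 hydroxyl, 1 nitrile.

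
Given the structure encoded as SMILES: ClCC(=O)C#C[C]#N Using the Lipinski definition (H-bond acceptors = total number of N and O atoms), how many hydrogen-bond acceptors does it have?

N atoms: 1; O atoms: 1.
Lipinski HBA = 1 + 1 = 2.

2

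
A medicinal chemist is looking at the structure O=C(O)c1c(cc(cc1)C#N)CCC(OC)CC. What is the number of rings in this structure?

In SMILES, each pair of matching ring-closure digits denotes one ring-closing bond; the number of such bonds equals the number of independent rings.
Ring-closure bonds here: 1.

1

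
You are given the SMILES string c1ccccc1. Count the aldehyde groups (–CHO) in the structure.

Scan the SMILES for the aldehyde motif — none present.

0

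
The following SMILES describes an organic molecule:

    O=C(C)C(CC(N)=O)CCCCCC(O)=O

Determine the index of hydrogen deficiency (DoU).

Degree of unsaturation = (number of rings) + (number of π bonds).
Ring closures in the SMILES: 0.
π bonds: 3 double bonds (each 1 DoU) → 3 DoU from unsaturation.
Total DoU = 0 + 3 = 3.

3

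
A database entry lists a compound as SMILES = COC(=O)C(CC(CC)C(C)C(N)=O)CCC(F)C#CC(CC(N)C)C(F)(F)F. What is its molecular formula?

Walk through each heavy atom and fill implicit hydrogens from standard valence (C 4, N 3, O 2, S 2, halogen 1):
  atom 1: C, bond orders sum to 1 (valence 4) → 3 H
  atom 2: O, bond orders sum to 2 (valence 2) → 0 H
  atom 3: C, bond orders sum to 4 (valence 4) → 0 H
  atom 4: O, bond orders sum to 2 (valence 2) → 0 H
  atom 5: C, bond orders sum to 3 (valence 4) → 1 H
  atom 6: C, bond orders sum to 2 (valence 4) → 2 H
  atom 7: C, bond orders sum to 3 (valence 4) → 1 H
  atom 8: C, bond orders sum to 2 (valence 4) → 2 H
  atom 9: C, bond orders sum to 1 (valence 4) → 3 H
  atom 10: C, bond orders sum to 3 (valence 4) → 1 H
  atom 11: C, bond orders sum to 1 (valence 4) → 3 H
  atom 12: C, bond orders sum to 4 (valence 4) → 0 H
  atom 13: N, bond orders sum to 1 (valence 3) → 2 H
  atom 14: O, bond orders sum to 2 (valence 2) → 0 H
  atom 15: C, bond orders sum to 2 (valence 4) → 2 H
  atom 16: C, bond orders sum to 2 (valence 4) → 2 H
  atom 17: C, bond orders sum to 3 (valence 4) → 1 H
  atom 18: F (halogen, monovalent) → 0 H
  atom 19: C, bond orders sum to 4 (valence 4) → 0 H
  atom 20: C, bond orders sum to 4 (valence 4) → 0 H
  atom 21: C, bond orders sum to 3 (valence 4) → 1 H
  atom 22: C, bond orders sum to 2 (valence 4) → 2 H
  atom 23: C, bond orders sum to 3 (valence 4) → 1 H
  atom 24: N, bond orders sum to 1 (valence 3) → 2 H
  atom 25: C, bond orders sum to 1 (valence 4) → 3 H
  atom 26: C, bond orders sum to 4 (valence 4) → 0 H
  atom 27: F (halogen, monovalent) → 0 H
  atom 28: F (halogen, monovalent) → 0 H
  atom 29: F (halogen, monovalent) → 0 H
Totals → C:20, H:32, F:4, N:2, O:3.

C20H32F4N2O3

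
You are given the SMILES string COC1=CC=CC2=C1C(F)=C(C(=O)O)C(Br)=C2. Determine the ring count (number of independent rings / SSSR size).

2

In SMILES, each pair of matching ring-closure digits denotes one ring-closing bond; the number of such bonds equals the number of independent rings.
Ring-closure bonds here: 2.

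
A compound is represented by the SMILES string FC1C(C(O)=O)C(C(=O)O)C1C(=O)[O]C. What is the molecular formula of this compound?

C8H9FO6

Walk through each heavy atom and fill implicit hydrogens from standard valence (C 4, N 3, O 2, S 2, halogen 1):
  atom 1: F (halogen, monovalent) → 0 H
  atom 2: C, bond orders sum to 3 (valence 4) → 1 H
  atom 3: C, bond orders sum to 3 (valence 4) → 1 H
  atom 4: C, bond orders sum to 4 (valence 4) → 0 H
  atom 5: O, bond orders sum to 1 (valence 2) → 1 H
  atom 6: O, bond orders sum to 2 (valence 2) → 0 H
  atom 7: C, bond orders sum to 3 (valence 4) → 1 H
  atom 8: C, bond orders sum to 4 (valence 4) → 0 H
  atom 9: O, bond orders sum to 2 (valence 2) → 0 H
  atom 10: O, bond orders sum to 1 (valence 2) → 1 H
  atom 11: C, bond orders sum to 3 (valence 4) → 1 H
  atom 12: C, bond orders sum to 4 (valence 4) → 0 H
  atom 13: O, bond orders sum to 2 (valence 2) → 0 H
  atom 14: O with explicit H count 0
  atom 15: C, bond orders sum to 1 (valence 4) → 3 H
Totals → C:8, H:9, F:1, O:6.
In Hill order: C8H9FO6.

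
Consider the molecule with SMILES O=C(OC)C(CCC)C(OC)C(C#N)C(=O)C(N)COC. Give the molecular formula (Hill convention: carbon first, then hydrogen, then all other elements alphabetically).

Walk through each heavy atom and fill implicit hydrogens from standard valence (C 4, N 3, O 2, S 2, halogen 1):
  atom 1: O, bond orders sum to 2 (valence 2) → 0 H
  atom 2: C, bond orders sum to 4 (valence 4) → 0 H
  atom 3: O, bond orders sum to 2 (valence 2) → 0 H
  atom 4: C, bond orders sum to 1 (valence 4) → 3 H
  atom 5: C, bond orders sum to 3 (valence 4) → 1 H
  atom 6: C, bond orders sum to 2 (valence 4) → 2 H
  atom 7: C, bond orders sum to 2 (valence 4) → 2 H
  atom 8: C, bond orders sum to 1 (valence 4) → 3 H
  atom 9: C, bond orders sum to 3 (valence 4) → 1 H
  atom 10: O, bond orders sum to 2 (valence 2) → 0 H
  atom 11: C, bond orders sum to 1 (valence 4) → 3 H
  atom 12: C, bond orders sum to 3 (valence 4) → 1 H
  atom 13: C, bond orders sum to 4 (valence 4) → 0 H
  atom 14: N, bond orders sum to 3 (valence 3) → 0 H
  atom 15: C, bond orders sum to 4 (valence 4) → 0 H
  atom 16: O, bond orders sum to 2 (valence 2) → 0 H
  atom 17: C, bond orders sum to 3 (valence 4) → 1 H
  atom 18: N, bond orders sum to 1 (valence 3) → 2 H
  atom 19: C, bond orders sum to 2 (valence 4) → 2 H
  atom 20: O, bond orders sum to 2 (valence 2) → 0 H
  atom 21: C, bond orders sum to 1 (valence 4) → 3 H
Totals → C:14, H:24, N:2, O:5.
In Hill order: C14H24N2O5.

C14H24N2O5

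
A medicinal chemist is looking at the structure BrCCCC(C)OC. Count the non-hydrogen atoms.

Every atom symbol written in the SMILES (organic subset) is one heavy atom; implicit H are not written.
Heavy atoms by element → Br:1, C:6, O:1.
Total: 8.

8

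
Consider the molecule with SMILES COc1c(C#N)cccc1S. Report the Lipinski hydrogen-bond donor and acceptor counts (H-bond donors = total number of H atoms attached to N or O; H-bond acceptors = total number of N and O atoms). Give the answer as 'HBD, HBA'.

0, 2

Donors: find every N or O and count the H atoms it carries.
  atom 2 (O): bond orders sum to 2 → 0 H
  atom 6 (N): bond orders sum to 3 → 0 H
Lipinski HBD = 0.
Acceptors: N atoms = 1, O atoms = 1 → HBA = 2.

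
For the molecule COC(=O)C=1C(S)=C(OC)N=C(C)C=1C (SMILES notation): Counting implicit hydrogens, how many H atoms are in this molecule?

13

Walk through each heavy atom and fill implicit hydrogens from standard valence (C 4, N 3, O 2, S 2, halogen 1):
  atom 1: C, bond orders sum to 1 (valence 4) → 3 H
  atom 2: O, bond orders sum to 2 (valence 2) → 0 H
  atom 3: C, bond orders sum to 4 (valence 4) → 0 H
  atom 4: O, bond orders sum to 2 (valence 2) → 0 H
  atom 5: C, bond orders sum to 4 (valence 4) → 0 H
  atom 6: C, bond orders sum to 4 (valence 4) → 0 H
  atom 7: S, bond orders sum to 1 (valence 2) → 1 H
  atom 8: C, bond orders sum to 4 (valence 4) → 0 H
  atom 9: O, bond orders sum to 2 (valence 2) → 0 H
  atom 10: C, bond orders sum to 1 (valence 4) → 3 H
  atom 11: N, bond orders sum to 3 (valence 3) → 0 H
  atom 12: C, bond orders sum to 4 (valence 4) → 0 H
  atom 13: C, bond orders sum to 1 (valence 4) → 3 H
  atom 14: C, bond orders sum to 4 (valence 4) → 0 H
  atom 15: C, bond orders sum to 1 (valence 4) → 3 H
Total hydrogens: 13.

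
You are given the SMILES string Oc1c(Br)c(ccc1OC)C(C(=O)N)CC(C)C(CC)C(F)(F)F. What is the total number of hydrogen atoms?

21

Walk through each heavy atom and fill implicit hydrogens from standard valence (C 4, N 3, O 2, S 2, halogen 1); for lowercase aromatic atoms, an aromatic c carries 1 H when it has two neighbours and 0 H with three, and aromatic n carries 0 H:
  atom 1: O, bond orders sum to 1 (valence 2) → 1 H
  atom 2: aromatic c, 3 neighbours → 0 H
  atom 3: aromatic c, 3 neighbours → 0 H
  atom 4: Br (halogen, monovalent) → 0 H
  atom 5: aromatic c, 3 neighbours → 0 H
  atom 6: aromatic c, 2 neighbours → 1 H
  atom 7: aromatic c, 2 neighbours → 1 H
  atom 8: aromatic c, 3 neighbours → 0 H
  atom 9: O, bond orders sum to 2 (valence 2) → 0 H
  atom 10: C, bond orders sum to 1 (valence 4) → 3 H
  atom 11: C, bond orders sum to 3 (valence 4) → 1 H
  atom 12: C, bond orders sum to 4 (valence 4) → 0 H
  atom 13: O, bond orders sum to 2 (valence 2) → 0 H
  atom 14: N, bond orders sum to 1 (valence 3) → 2 H
  atom 15: C, bond orders sum to 2 (valence 4) → 2 H
  atom 16: C, bond orders sum to 3 (valence 4) → 1 H
  atom 17: C, bond orders sum to 1 (valence 4) → 3 H
  atom 18: C, bond orders sum to 3 (valence 4) → 1 H
  atom 19: C, bond orders sum to 2 (valence 4) → 2 H
  atom 20: C, bond orders sum to 1 (valence 4) → 3 H
  atom 21: C, bond orders sum to 4 (valence 4) → 0 H
  atom 22: F (halogen, monovalent) → 0 H
  atom 23: F (halogen, monovalent) → 0 H
  atom 24: F (halogen, monovalent) → 0 H
Total hydrogens: 21.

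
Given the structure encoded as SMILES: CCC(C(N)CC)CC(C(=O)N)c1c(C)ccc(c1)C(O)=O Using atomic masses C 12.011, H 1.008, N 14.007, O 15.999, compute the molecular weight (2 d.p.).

306.41 g/mol

First, the molecular formula is C17H26N2O3 (counting implicit H from valence).
  C: 17 × 12.011 = 204.187
  H: 26 × 1.008 = 26.208
  N: 2 × 14.007 = 28.014
  O: 3 × 15.999 = 47.997
Sum: 17×12.011 + 26×1.008 + 2×14.007 + 3×15.999 = 306.406 → 306.41 g/mol.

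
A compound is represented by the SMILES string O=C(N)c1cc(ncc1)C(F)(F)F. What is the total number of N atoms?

2

Scan the SMILES for N atoms (remember two-letter symbols like Cl and Br are single atoms).
Nitrogen count: 2.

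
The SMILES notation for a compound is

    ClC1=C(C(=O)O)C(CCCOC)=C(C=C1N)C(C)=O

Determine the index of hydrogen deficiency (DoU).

Degree of unsaturation = (number of rings) + (number of π bonds).
Ring closures in the SMILES: 1.
π bonds: 5 double bonds (each 1 DoU) → 5 DoU from unsaturation.
Total DoU = 1 + 5 = 6.

6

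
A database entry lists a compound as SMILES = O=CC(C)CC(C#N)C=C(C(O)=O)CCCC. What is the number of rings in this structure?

0

In SMILES, each pair of matching ring-closure digits denotes one ring-closing bond; the number of such bonds equals the number of independent rings.
Ring-closure bonds here: 0.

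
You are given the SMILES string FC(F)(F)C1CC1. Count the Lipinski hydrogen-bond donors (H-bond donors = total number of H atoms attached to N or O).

0

Donors: find every N or O and count the H atoms it carries.
  (no N or O atoms present)
Lipinski HBD = 0.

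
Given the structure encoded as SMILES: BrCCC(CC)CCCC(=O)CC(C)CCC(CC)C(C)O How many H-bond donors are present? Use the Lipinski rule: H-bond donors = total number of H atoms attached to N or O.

Donors: find every N or O and count the H atoms it carries.
  atom 11 (O): bond orders sum to 2 → 0 H
  atom 22 (O): bond orders sum to 1 → 1 H
Lipinski HBD = 1.

1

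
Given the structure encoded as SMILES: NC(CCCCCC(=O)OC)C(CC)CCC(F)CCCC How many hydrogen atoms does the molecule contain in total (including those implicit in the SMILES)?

Walk through each heavy atom and fill implicit hydrogens from standard valence (C 4, N 3, O 2, S 2, halogen 1):
  atom 1: N, bond orders sum to 1 (valence 3) → 2 H
  atom 2: C, bond orders sum to 3 (valence 4) → 1 H
  atom 3: C, bond orders sum to 2 (valence 4) → 2 H
  atom 4: C, bond orders sum to 2 (valence 4) → 2 H
  atom 5: C, bond orders sum to 2 (valence 4) → 2 H
  atom 6: C, bond orders sum to 2 (valence 4) → 2 H
  atom 7: C, bond orders sum to 2 (valence 4) → 2 H
  atom 8: C, bond orders sum to 4 (valence 4) → 0 H
  atom 9: O, bond orders sum to 2 (valence 2) → 0 H
  atom 10: O, bond orders sum to 2 (valence 2) → 0 H
  atom 11: C, bond orders sum to 1 (valence 4) → 3 H
  atom 12: C, bond orders sum to 3 (valence 4) → 1 H
  atom 13: C, bond orders sum to 2 (valence 4) → 2 H
  atom 14: C, bond orders sum to 1 (valence 4) → 3 H
  atom 15: C, bond orders sum to 2 (valence 4) → 2 H
  atom 16: C, bond orders sum to 2 (valence 4) → 2 H
  atom 17: C, bond orders sum to 3 (valence 4) → 1 H
  atom 18: F (halogen, monovalent) → 0 H
  atom 19: C, bond orders sum to 2 (valence 4) → 2 H
  atom 20: C, bond orders sum to 2 (valence 4) → 2 H
  atom 21: C, bond orders sum to 2 (valence 4) → 2 H
  atom 22: C, bond orders sum to 1 (valence 4) → 3 H
Total hydrogens: 36.

36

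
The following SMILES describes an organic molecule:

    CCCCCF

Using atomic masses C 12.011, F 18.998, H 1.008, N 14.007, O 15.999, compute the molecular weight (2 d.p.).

First, the molecular formula is C5H11F (counting implicit H from valence).
  C: 5 × 12.011 = 60.055
  F: 1 × 18.998 = 18.998
  H: 11 × 1.008 = 11.088
Sum: 5×12.011 + 1×18.998 + 11×1.008 = 90.141 → 90.14 g/mol.

90.14 g/mol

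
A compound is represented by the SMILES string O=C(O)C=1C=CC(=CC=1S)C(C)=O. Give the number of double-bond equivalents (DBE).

6

Degree of unsaturation = (number of rings) + (number of π bonds).
Ring closures in the SMILES: 1.
π bonds: 5 double bonds (each 1 DoU) → 5 DoU from unsaturation.
Total DoU = 1 + 5 = 6.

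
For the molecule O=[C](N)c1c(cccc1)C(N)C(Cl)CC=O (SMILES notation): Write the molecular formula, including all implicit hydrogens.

Walk through each heavy atom and fill implicit hydrogens from standard valence (C 4, N 3, O 2, S 2, halogen 1); for lowercase aromatic atoms, an aromatic c carries 1 H when it has two neighbours and 0 H with three, and aromatic n carries 0 H:
  atom 1: O, bond orders sum to 2 (valence 2) → 0 H
  atom 2: C with explicit H count 0
  atom 3: N, bond orders sum to 1 (valence 3) → 2 H
  atom 4: aromatic c, 3 neighbours → 0 H
  atom 5: aromatic c, 3 neighbours → 0 H
  atom 6: aromatic c, 2 neighbours → 1 H
  atom 7: aromatic c, 2 neighbours → 1 H
  atom 8: aromatic c, 2 neighbours → 1 H
  atom 9: aromatic c, 2 neighbours → 1 H
  atom 10: C, bond orders sum to 3 (valence 4) → 1 H
  atom 11: N, bond orders sum to 1 (valence 3) → 2 H
  atom 12: C, bond orders sum to 3 (valence 4) → 1 H
  atom 13: Cl (halogen, monovalent) → 0 H
  atom 14: C, bond orders sum to 2 (valence 4) → 2 H
  atom 15: C, bond orders sum to 3 (valence 4) → 1 H
  atom 16: O, bond orders sum to 2 (valence 2) → 0 H
Totals → C:11, H:13, Cl:1, N:2, O:2.
In Hill order: C11H13ClN2O2.

C11H13ClN2O2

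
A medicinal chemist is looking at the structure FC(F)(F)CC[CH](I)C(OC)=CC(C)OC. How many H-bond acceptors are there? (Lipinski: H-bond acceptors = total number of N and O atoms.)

N atoms: 0; O atoms: 2.
Lipinski HBA = 0 + 2 = 2.

2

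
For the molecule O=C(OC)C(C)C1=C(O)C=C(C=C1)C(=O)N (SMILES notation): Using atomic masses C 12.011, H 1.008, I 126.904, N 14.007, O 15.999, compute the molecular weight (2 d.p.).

223.23 g/mol

First, the molecular formula is C11H13NO4 (counting implicit H from valence).
  C: 11 × 12.011 = 132.121
  H: 13 × 1.008 = 13.104
  N: 1 × 14.007 = 14.007
  O: 4 × 15.999 = 63.996
Sum: 11×12.011 + 13×1.008 + 1×14.007 + 4×15.999 = 223.228 → 223.23 g/mol.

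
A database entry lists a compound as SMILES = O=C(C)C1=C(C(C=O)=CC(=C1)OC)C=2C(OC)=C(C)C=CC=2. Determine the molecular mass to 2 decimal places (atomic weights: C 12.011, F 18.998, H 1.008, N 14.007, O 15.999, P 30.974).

298.34 g/mol

First, the molecular formula is C18H18O4 (counting implicit H from valence).
  C: 18 × 12.011 = 216.198
  H: 18 × 1.008 = 18.144
  O: 4 × 15.999 = 63.996
Sum: 18×12.011 + 18×1.008 + 4×15.999 = 298.338 → 298.34 g/mol.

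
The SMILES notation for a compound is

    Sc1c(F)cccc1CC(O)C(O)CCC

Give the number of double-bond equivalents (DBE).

Molecular formula: C12H17FO2S.
DoU = (2C + 2 + N − H − X) / 2, where X is the halogen count and O/S are ignored.
    = (2·12 + 2 + 0 − 17 − 1) / 2 = 8 / 2 = 4.

4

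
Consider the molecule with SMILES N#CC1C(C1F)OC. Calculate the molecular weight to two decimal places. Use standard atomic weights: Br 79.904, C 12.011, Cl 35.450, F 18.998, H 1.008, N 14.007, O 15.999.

115.11 g/mol

First, the molecular formula is C5H6FNO (counting implicit H from valence).
  C: 5 × 12.011 = 60.055
  F: 1 × 18.998 = 18.998
  H: 6 × 1.008 = 6.048
  N: 1 × 14.007 = 14.007
  O: 1 × 15.999 = 15.999
Sum: 5×12.011 + 1×18.998 + 6×1.008 + 1×14.007 + 1×15.999 = 115.107 → 115.11 g/mol.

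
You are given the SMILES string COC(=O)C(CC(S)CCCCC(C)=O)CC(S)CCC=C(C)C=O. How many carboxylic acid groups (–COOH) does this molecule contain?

0

Scan the SMILES for the carboxylic acid motif — none present.
Groups that are present: 1 aldehyde, 1 alkene, 1 ester, 1 ketone, 2 thiol.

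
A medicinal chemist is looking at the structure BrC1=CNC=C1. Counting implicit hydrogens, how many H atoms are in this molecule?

Walk through each heavy atom and fill implicit hydrogens from standard valence (C 4, N 3, O 2, S 2, halogen 1):
  atom 1: Br (halogen, monovalent) → 0 H
  atom 2: C, bond orders sum to 4 (valence 4) → 0 H
  atom 3: C, bond orders sum to 3 (valence 4) → 1 H
  atom 4: N, bond orders sum to 2 (valence 3) → 1 H
  atom 5: C, bond orders sum to 3 (valence 4) → 1 H
  atom 6: C, bond orders sum to 3 (valence 4) → 1 H
Total hydrogens: 4.

4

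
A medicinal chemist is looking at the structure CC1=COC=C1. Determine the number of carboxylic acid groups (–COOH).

0

Scan the SMILES for the carboxylic acid motif — none present.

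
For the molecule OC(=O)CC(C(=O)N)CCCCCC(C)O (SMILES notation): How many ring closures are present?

In SMILES, each pair of matching ring-closure digits denotes one ring-closing bond; the number of such bonds equals the number of independent rings.
Ring-closure bonds here: 0.

0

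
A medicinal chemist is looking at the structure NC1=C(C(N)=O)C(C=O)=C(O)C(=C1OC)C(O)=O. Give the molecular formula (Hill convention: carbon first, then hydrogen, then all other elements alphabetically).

Walk through each heavy atom and fill implicit hydrogens from standard valence (C 4, N 3, O 2, S 2, halogen 1):
  atom 1: N, bond orders sum to 1 (valence 3) → 2 H
  atom 2: C, bond orders sum to 4 (valence 4) → 0 H
  atom 3: C, bond orders sum to 4 (valence 4) → 0 H
  atom 4: C, bond orders sum to 4 (valence 4) → 0 H
  atom 5: N, bond orders sum to 1 (valence 3) → 2 H
  atom 6: O, bond orders sum to 2 (valence 2) → 0 H
  atom 7: C, bond orders sum to 4 (valence 4) → 0 H
  atom 8: C, bond orders sum to 3 (valence 4) → 1 H
  atom 9: O, bond orders sum to 2 (valence 2) → 0 H
  atom 10: C, bond orders sum to 4 (valence 4) → 0 H
  atom 11: O, bond orders sum to 1 (valence 2) → 1 H
  atom 12: C, bond orders sum to 4 (valence 4) → 0 H
  atom 13: C, bond orders sum to 4 (valence 4) → 0 H
  atom 14: O, bond orders sum to 2 (valence 2) → 0 H
  atom 15: C, bond orders sum to 1 (valence 4) → 3 H
  atom 16: C, bond orders sum to 4 (valence 4) → 0 H
  atom 17: O, bond orders sum to 1 (valence 2) → 1 H
  atom 18: O, bond orders sum to 2 (valence 2) → 0 H
Totals → C:10, H:10, N:2, O:6.

C10H10N2O6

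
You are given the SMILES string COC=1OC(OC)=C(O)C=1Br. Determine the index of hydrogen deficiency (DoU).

Degree of unsaturation = (number of rings) + (number of π bonds).
Ring closures in the SMILES: 1.
π bonds: 2 double bonds (each 1 DoU) → 2 DoU from unsaturation.
Total DoU = 1 + 2 = 3.

3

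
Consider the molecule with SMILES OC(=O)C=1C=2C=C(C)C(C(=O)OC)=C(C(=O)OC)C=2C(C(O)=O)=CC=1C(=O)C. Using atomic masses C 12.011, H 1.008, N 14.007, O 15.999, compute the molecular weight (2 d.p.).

First, the molecular formula is C19H16O9 (counting implicit H from valence).
  C: 19 × 12.011 = 228.209
  H: 16 × 1.008 = 16.128
  O: 9 × 15.999 = 143.991
Sum: 19×12.011 + 16×1.008 + 9×15.999 = 388.328 → 388.33 g/mol.

388.33 g/mol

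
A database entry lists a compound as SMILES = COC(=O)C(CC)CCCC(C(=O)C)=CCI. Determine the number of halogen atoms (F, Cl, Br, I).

1

Halogen atoms appear at heavy-atom position 17 (1×I).
Other groups present: 1 alkene, 1 ester, 1 ketone.
Halogen count: 1.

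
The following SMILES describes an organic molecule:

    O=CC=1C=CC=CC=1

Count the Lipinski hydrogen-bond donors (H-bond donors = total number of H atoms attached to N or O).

0

Donors: find every N or O and count the H atoms it carries.
  atom 1 (O): bond orders sum to 2 → 0 H
Lipinski HBD = 0.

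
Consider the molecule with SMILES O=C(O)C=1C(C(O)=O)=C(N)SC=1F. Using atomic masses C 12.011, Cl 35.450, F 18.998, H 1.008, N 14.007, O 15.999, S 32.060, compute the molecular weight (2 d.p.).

First, the molecular formula is C6H4FNO4S (counting implicit H from valence).
  C: 6 × 12.011 = 72.066
  F: 1 × 18.998 = 18.998
  H: 4 × 1.008 = 4.032
  N: 1 × 14.007 = 14.007
  O: 4 × 15.999 = 63.996
  S: 1 × 32.060 = 32.060
Sum: 6×12.011 + 1×18.998 + 4×1.008 + 1×14.007 + 4×15.999 + 1×32.060 = 205.159 → 205.16 g/mol.

205.16 g/mol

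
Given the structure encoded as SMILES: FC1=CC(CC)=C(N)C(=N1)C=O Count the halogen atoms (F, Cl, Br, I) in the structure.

Halogen atoms appear at heavy-atom position 1 (1×F).
Other groups present: 1 aldehyde, 1 primary amine.
Halogen count: 1.

1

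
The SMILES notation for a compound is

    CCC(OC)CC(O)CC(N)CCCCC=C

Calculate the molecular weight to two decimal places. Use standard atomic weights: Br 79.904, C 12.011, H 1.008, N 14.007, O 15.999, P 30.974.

First, the molecular formula is C14H29NO2 (counting implicit H from valence).
  C: 14 × 12.011 = 168.154
  H: 29 × 1.008 = 29.232
  N: 1 × 14.007 = 14.007
  O: 2 × 15.999 = 31.998
Sum: 14×12.011 + 29×1.008 + 1×14.007 + 2×15.999 = 243.391 → 243.39 g/mol.

243.39 g/mol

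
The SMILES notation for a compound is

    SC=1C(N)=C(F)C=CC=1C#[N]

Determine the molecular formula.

C7H5FN2S

Walk through each heavy atom and fill implicit hydrogens from standard valence (C 4, N 3, O 2, S 2, halogen 1):
  atom 1: S, bond orders sum to 1 (valence 2) → 1 H
  atom 2: C, bond orders sum to 4 (valence 4) → 0 H
  atom 3: C, bond orders sum to 4 (valence 4) → 0 H
  atom 4: N, bond orders sum to 1 (valence 3) → 2 H
  atom 5: C, bond orders sum to 4 (valence 4) → 0 H
  atom 6: F (halogen, monovalent) → 0 H
  atom 7: C, bond orders sum to 3 (valence 4) → 1 H
  atom 8: C, bond orders sum to 3 (valence 4) → 1 H
  atom 9: C, bond orders sum to 4 (valence 4) → 0 H
  atom 10: C, bond orders sum to 4 (valence 4) → 0 H
  atom 11: N with explicit H count 0
Totals → C:7, H:5, F:1, N:2, S:1.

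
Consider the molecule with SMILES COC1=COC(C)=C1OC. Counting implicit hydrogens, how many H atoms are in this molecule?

Walk through each heavy atom and fill implicit hydrogens from standard valence (C 4, N 3, O 2, S 2, halogen 1):
  atom 1: C, bond orders sum to 1 (valence 4) → 3 H
  atom 2: O, bond orders sum to 2 (valence 2) → 0 H
  atom 3: C, bond orders sum to 4 (valence 4) → 0 H
  atom 4: C, bond orders sum to 3 (valence 4) → 1 H
  atom 5: O, bond orders sum to 2 (valence 2) → 0 H
  atom 6: C, bond orders sum to 4 (valence 4) → 0 H
  atom 7: C, bond orders sum to 1 (valence 4) → 3 H
  atom 8: C, bond orders sum to 4 (valence 4) → 0 H
  atom 9: O, bond orders sum to 2 (valence 2) → 0 H
  atom 10: C, bond orders sum to 1 (valence 4) → 3 H
Total hydrogens: 10.

10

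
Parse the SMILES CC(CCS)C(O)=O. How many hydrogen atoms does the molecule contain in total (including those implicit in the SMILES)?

Walk through each heavy atom and fill implicit hydrogens from standard valence (C 4, N 3, O 2, S 2, halogen 1):
  atom 1: C, bond orders sum to 1 (valence 4) → 3 H
  atom 2: C, bond orders sum to 3 (valence 4) → 1 H
  atom 3: C, bond orders sum to 2 (valence 4) → 2 H
  atom 4: C, bond orders sum to 2 (valence 4) → 2 H
  atom 5: S, bond orders sum to 1 (valence 2) → 1 H
  atom 6: C, bond orders sum to 4 (valence 4) → 0 H
  atom 7: O, bond orders sum to 1 (valence 2) → 1 H
  atom 8: O, bond orders sum to 2 (valence 2) → 0 H
Total hydrogens: 10.

10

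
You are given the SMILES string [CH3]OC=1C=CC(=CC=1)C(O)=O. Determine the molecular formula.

Walk through each heavy atom and fill implicit hydrogens from standard valence (C 4, N 3, O 2, S 2, halogen 1):
  atom 1: C with explicit H count 3
  atom 2: O, bond orders sum to 2 (valence 2) → 0 H
  atom 3: C, bond orders sum to 4 (valence 4) → 0 H
  atom 4: C, bond orders sum to 3 (valence 4) → 1 H
  atom 5: C, bond orders sum to 3 (valence 4) → 1 H
  atom 6: C, bond orders sum to 4 (valence 4) → 0 H
  atom 7: C, bond orders sum to 3 (valence 4) → 1 H
  atom 8: C, bond orders sum to 3 (valence 4) → 1 H
  atom 9: C, bond orders sum to 4 (valence 4) → 0 H
  atom 10: O, bond orders sum to 1 (valence 2) → 1 H
  atom 11: O, bond orders sum to 2 (valence 2) → 0 H
Totals → C:8, H:8, O:3.
In Hill order: C8H8O3.

C8H8O3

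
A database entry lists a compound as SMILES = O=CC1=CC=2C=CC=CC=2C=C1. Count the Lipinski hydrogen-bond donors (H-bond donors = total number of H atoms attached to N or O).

0

Donors: find every N or O and count the H atoms it carries.
  atom 1 (O): bond orders sum to 2 → 0 H
Lipinski HBD = 0.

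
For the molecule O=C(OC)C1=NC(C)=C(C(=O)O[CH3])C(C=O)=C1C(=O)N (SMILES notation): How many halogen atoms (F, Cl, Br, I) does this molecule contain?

Scan the SMILES for the halogen motif — none present.
Groups that are present: 1 aldehyde, 1 amide, 2 ester.

0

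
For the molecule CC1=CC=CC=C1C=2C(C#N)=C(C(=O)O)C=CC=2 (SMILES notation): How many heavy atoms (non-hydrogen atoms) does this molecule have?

18

Every atom symbol written in the SMILES (organic subset) is one heavy atom; implicit H are not written.
Heavy atoms by element → C:15, N:1, O:2.
Total: 18.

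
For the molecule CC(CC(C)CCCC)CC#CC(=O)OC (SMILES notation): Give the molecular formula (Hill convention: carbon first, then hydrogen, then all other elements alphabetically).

Walk through each heavy atom and fill implicit hydrogens from standard valence (C 4, N 3, O 2, S 2, halogen 1):
  atom 1: C, bond orders sum to 1 (valence 4) → 3 H
  atom 2: C, bond orders sum to 3 (valence 4) → 1 H
  atom 3: C, bond orders sum to 2 (valence 4) → 2 H
  atom 4: C, bond orders sum to 3 (valence 4) → 1 H
  atom 5: C, bond orders sum to 1 (valence 4) → 3 H
  atom 6: C, bond orders sum to 2 (valence 4) → 2 H
  atom 7: C, bond orders sum to 2 (valence 4) → 2 H
  atom 8: C, bond orders sum to 2 (valence 4) → 2 H
  atom 9: C, bond orders sum to 1 (valence 4) → 3 H
  atom 10: C, bond orders sum to 2 (valence 4) → 2 H
  atom 11: C, bond orders sum to 4 (valence 4) → 0 H
  atom 12: C, bond orders sum to 4 (valence 4) → 0 H
  atom 13: C, bond orders sum to 4 (valence 4) → 0 H
  atom 14: O, bond orders sum to 2 (valence 2) → 0 H
  atom 15: O, bond orders sum to 2 (valence 2) → 0 H
  atom 16: C, bond orders sum to 1 (valence 4) → 3 H
Totals → C:14, H:24, O:2.
In Hill order: C14H24O2.

C14H24O2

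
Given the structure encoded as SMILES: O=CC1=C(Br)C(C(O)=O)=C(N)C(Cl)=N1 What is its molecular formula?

Walk through each heavy atom and fill implicit hydrogens from standard valence (C 4, N 3, O 2, S 2, halogen 1):
  atom 1: O, bond orders sum to 2 (valence 2) → 0 H
  atom 2: C, bond orders sum to 3 (valence 4) → 1 H
  atom 3: C, bond orders sum to 4 (valence 4) → 0 H
  atom 4: C, bond orders sum to 4 (valence 4) → 0 H
  atom 5: Br (halogen, monovalent) → 0 H
  atom 6: C, bond orders sum to 4 (valence 4) → 0 H
  atom 7: C, bond orders sum to 4 (valence 4) → 0 H
  atom 8: O, bond orders sum to 1 (valence 2) → 1 H
  atom 9: O, bond orders sum to 2 (valence 2) → 0 H
  atom 10: C, bond orders sum to 4 (valence 4) → 0 H
  atom 11: N, bond orders sum to 1 (valence 3) → 2 H
  atom 12: C, bond orders sum to 4 (valence 4) → 0 H
  atom 13: Cl (halogen, monovalent) → 0 H
  atom 14: N, bond orders sum to 3 (valence 3) → 0 H
Totals → C:7, H:4, Br:1, Cl:1, N:2, O:3.

C7H4BrClN2O3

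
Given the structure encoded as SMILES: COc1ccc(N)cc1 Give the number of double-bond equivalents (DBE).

4

Molecular formula: C7H9NO.
DoU = (2C + 2 + N − H − X) / 2, where X is the halogen count and O/S are ignored.
    = (2·7 + 2 + 1 − 9 − 0) / 2 = 8 / 2 = 4.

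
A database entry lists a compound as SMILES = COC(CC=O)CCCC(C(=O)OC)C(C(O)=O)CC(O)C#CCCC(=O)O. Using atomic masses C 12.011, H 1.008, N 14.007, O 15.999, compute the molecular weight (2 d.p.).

First, the molecular formula is C19H28O9 (counting implicit H from valence).
  C: 19 × 12.011 = 228.209
  H: 28 × 1.008 = 28.224
  O: 9 × 15.999 = 143.991
Sum: 19×12.011 + 28×1.008 + 9×15.999 = 400.424 → 400.42 g/mol.

400.42 g/mol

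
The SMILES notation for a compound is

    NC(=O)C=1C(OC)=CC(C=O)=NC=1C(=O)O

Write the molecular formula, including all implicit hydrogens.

C9H8N2O5

Walk through each heavy atom and fill implicit hydrogens from standard valence (C 4, N 3, O 2, S 2, halogen 1):
  atom 1: N, bond orders sum to 1 (valence 3) → 2 H
  atom 2: C, bond orders sum to 4 (valence 4) → 0 H
  atom 3: O, bond orders sum to 2 (valence 2) → 0 H
  atom 4: C, bond orders sum to 4 (valence 4) → 0 H
  atom 5: C, bond orders sum to 4 (valence 4) → 0 H
  atom 6: O, bond orders sum to 2 (valence 2) → 0 H
  atom 7: C, bond orders sum to 1 (valence 4) → 3 H
  atom 8: C, bond orders sum to 3 (valence 4) → 1 H
  atom 9: C, bond orders sum to 4 (valence 4) → 0 H
  atom 10: C, bond orders sum to 3 (valence 4) → 1 H
  atom 11: O, bond orders sum to 2 (valence 2) → 0 H
  atom 12: N, bond orders sum to 3 (valence 3) → 0 H
  atom 13: C, bond orders sum to 4 (valence 4) → 0 H
  atom 14: C, bond orders sum to 4 (valence 4) → 0 H
  atom 15: O, bond orders sum to 2 (valence 2) → 0 H
  atom 16: O, bond orders sum to 1 (valence 2) → 1 H
Totals → C:9, H:8, N:2, O:5.
In Hill order: C9H8N2O5.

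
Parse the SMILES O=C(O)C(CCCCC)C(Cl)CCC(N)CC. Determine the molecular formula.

C13H26ClNO2

Walk through each heavy atom and fill implicit hydrogens from standard valence (C 4, N 3, O 2, S 2, halogen 1):
  atom 1: O, bond orders sum to 2 (valence 2) → 0 H
  atom 2: C, bond orders sum to 4 (valence 4) → 0 H
  atom 3: O, bond orders sum to 1 (valence 2) → 1 H
  atom 4: C, bond orders sum to 3 (valence 4) → 1 H
  atom 5: C, bond orders sum to 2 (valence 4) → 2 H
  atom 6: C, bond orders sum to 2 (valence 4) → 2 H
  atom 7: C, bond orders sum to 2 (valence 4) → 2 H
  atom 8: C, bond orders sum to 2 (valence 4) → 2 H
  atom 9: C, bond orders sum to 1 (valence 4) → 3 H
  atom 10: C, bond orders sum to 3 (valence 4) → 1 H
  atom 11: Cl (halogen, monovalent) → 0 H
  atom 12: C, bond orders sum to 2 (valence 4) → 2 H
  atom 13: C, bond orders sum to 2 (valence 4) → 2 H
  atom 14: C, bond orders sum to 3 (valence 4) → 1 H
  atom 15: N, bond orders sum to 1 (valence 3) → 2 H
  atom 16: C, bond orders sum to 2 (valence 4) → 2 H
  atom 17: C, bond orders sum to 1 (valence 4) → 3 H
Totals → C:13, H:26, Cl:1, N:1, O:2.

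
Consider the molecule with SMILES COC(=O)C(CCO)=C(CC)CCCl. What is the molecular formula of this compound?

Walk through each heavy atom and fill implicit hydrogens from standard valence (C 4, N 3, O 2, S 2, halogen 1):
  atom 1: C, bond orders sum to 1 (valence 4) → 3 H
  atom 2: O, bond orders sum to 2 (valence 2) → 0 H
  atom 3: C, bond orders sum to 4 (valence 4) → 0 H
  atom 4: O, bond orders sum to 2 (valence 2) → 0 H
  atom 5: C, bond orders sum to 4 (valence 4) → 0 H
  atom 6: C, bond orders sum to 2 (valence 4) → 2 H
  atom 7: C, bond orders sum to 2 (valence 4) → 2 H
  atom 8: O, bond orders sum to 1 (valence 2) → 1 H
  atom 9: C, bond orders sum to 4 (valence 4) → 0 H
  atom 10: C, bond orders sum to 2 (valence 4) → 2 H
  atom 11: C, bond orders sum to 1 (valence 4) → 3 H
  atom 12: C, bond orders sum to 2 (valence 4) → 2 H
  atom 13: C, bond orders sum to 2 (valence 4) → 2 H
  atom 14: Cl (halogen, monovalent) → 0 H
Totals → C:10, H:17, Cl:1, O:3.

C10H17ClO3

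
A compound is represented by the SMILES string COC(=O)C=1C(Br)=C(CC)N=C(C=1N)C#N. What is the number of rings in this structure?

1

In SMILES, each pair of matching ring-closure digits denotes one ring-closing bond; the number of such bonds equals the number of independent rings.
Ring-closure bonds here: 1.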